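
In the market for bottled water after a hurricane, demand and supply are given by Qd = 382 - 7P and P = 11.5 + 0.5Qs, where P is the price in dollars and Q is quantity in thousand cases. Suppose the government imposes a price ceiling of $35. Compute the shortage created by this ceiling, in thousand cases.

90

Rearranging supply gives Qs = 2P - 23. Without the control the market clears where 382 - 7P = 2P - 23, i.e. P* = 45 and Q* = 67.
The ceiling of 35 is below the equilibrium price 45, so it binds.
At P = 35: Qd = 382 - 7·35 = 137 and Qs = 2·35 - 23 = 47.
Shortage = Qd - Qs = 137 - 47 = 90.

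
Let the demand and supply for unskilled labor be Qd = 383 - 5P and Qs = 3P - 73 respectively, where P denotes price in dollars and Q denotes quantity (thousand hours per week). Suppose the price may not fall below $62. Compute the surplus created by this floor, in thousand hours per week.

Equilibrium: 383 - 5P = 3P - 73, so 456 = 8P and P* = 57, Q* = 98.
Since 62 > 57, the floor is binding.
At P = 62: Qd = 383 - 5·62 = 73 and Qs = 3·62 - 73 = 113.
Surplus = Qs - Qd = 113 - 73 = 40.

40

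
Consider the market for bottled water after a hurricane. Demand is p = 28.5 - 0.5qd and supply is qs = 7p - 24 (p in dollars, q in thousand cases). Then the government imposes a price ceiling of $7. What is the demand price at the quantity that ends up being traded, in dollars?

16

Rearranging demand gives qd = 57 - 2p. Equilibrium: 57 - 2p = 7p - 24, so 81 = 9p and p* = 9, q* = 39.
Since 7 < 9, the ceiling is binding.
At p = 7: qd = 57 - 2·7 = 43 and qs = 7·7 - 24 = 25.
Only 25 units reach the market. On the demand curve, the marginal buyer's willingness to pay at q = 25 is (57 - 25)/2 = 16.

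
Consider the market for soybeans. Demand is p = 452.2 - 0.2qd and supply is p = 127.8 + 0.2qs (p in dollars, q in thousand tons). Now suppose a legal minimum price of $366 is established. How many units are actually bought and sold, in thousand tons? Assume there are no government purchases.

Rearranging demand gives qd = 2261 - 5p; rearranging supply gives qs = 5p - 639. Equilibrium: 2261 - 5p = 5p - 639, so 2900 = 10p and p* = 290, q* = 811.
The floor of 366 is above the equilibrium price 290, so it binds.
At p = 366: qd = 2261 - 5·366 = 431 and qs = 5·366 - 639 = 1191.
The quantity actually transacted is the short side, demand: 431.

431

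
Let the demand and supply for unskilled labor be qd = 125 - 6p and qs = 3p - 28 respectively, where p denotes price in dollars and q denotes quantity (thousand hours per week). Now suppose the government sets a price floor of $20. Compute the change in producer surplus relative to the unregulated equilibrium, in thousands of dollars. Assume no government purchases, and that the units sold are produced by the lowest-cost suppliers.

-39

Without the control the market clears where 125 - 6p = 3p - 28, i.e. p* = 17 and q* = 23.
Since 20 > 17, the floor is binding.
At p = 20: qd = 125 - 6·20 = 5 and qs = 3·20 - 28 = 32.
Producer surplus without the control is ½ · (17 - 28/3) · 23 = 529/6.
With the floor, 5 units are sold at 20. The supply price at q = 5 is 11, so PS = ½ · [(20 - 28/3) + (20 - 11)] · 5 = 295/6.
Change in producer surplus = 295/6 - 529/6 = -39.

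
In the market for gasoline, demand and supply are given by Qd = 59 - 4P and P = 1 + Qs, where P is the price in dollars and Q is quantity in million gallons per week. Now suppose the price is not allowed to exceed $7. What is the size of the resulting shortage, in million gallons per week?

25

Rearranging supply gives Qs = P - 1. Setting quantity demanded equal to quantity supplied, 59 - 4P = P - 1, gives P* = 12 and Q* = 11.
Because the ceiling (7) lies below the market-clearing price, it is binding.
At P = 7: Qd = 59 - 4·7 = 31 and Qs = 7 - 1 = 6.
Shortage = Qd - Qs = 31 - 6 = 25.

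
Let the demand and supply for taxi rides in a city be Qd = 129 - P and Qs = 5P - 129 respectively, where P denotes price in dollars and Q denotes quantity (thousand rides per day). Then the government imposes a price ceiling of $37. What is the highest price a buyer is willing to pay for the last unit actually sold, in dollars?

Equilibrium: 129 - P = 5P - 129, so 258 = 6P and P* = 43, Q* = 86.
Since 37 < 43, the ceiling is binding.
At P = 37: Qd = 129 - 37 = 92 and Qs = 5·37 - 129 = 56.
Only 56 units reach the market. On the demand curve, the marginal buyer's willingness to pay at Q = 56 is (129 - 56) = 73.

73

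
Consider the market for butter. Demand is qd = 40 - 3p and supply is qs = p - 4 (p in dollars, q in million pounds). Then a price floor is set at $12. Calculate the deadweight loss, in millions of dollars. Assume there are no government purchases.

Without the control the market clears where 40 - 3p = p - 4, i.e. p* = 11 and q* = 7.
Since 12 > 11, the floor is binding.
At p = 12: qd = 40 - 3·12 = 4 and qs = 12 - 4 = 8.
Quantity traded falls to 4. At q = 4 the demand price is (40 - 4)/3 = 12 and the supply price is 4 + 4 = 8.
Deadweight loss = ½ · (12 - 8) · (7 - 4) = ½ · 4 · 3 = 6.

6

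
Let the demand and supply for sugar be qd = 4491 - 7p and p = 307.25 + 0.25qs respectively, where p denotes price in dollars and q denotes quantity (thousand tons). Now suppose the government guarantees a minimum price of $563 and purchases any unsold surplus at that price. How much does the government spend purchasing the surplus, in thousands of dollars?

266299

Rearranging supply gives qs = 4p - 1229. Setting quantity demanded equal to quantity supplied, 4491 - 7p = 4p - 1229, gives p* = 520 and q* = 851.
Since 563 > 520, the floor is binding.
At p = 563: qd = 4491 - 7·563 = 550 and qs = 4·563 - 1229 = 1023.
Surplus = qs - qd = 473.
Government expenditure = surplus × support price = 473 × 563 = 266299.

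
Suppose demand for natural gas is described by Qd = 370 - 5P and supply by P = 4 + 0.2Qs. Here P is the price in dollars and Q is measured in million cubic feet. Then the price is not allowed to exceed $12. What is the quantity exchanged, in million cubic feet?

Rearranging supply gives Qs = 5P - 20. Without the control the market clears where 370 - 5P = 5P - 20, i.e. P* = 39 and Q* = 175.
The ceiling of 12 is below the equilibrium price 39, so it binds.
At P = 12: Qd = 370 - 5·12 = 310 and Qs = 5·12 - 20 = 40.
The quantity actually transacted is the short side, supply: 40.

40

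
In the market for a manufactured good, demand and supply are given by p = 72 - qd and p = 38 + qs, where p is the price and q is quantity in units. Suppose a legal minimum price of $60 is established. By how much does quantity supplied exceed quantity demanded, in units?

10

Rearranging demand gives qd = 72 - p; rearranging supply gives qs = p - 38. Equilibrium: 72 - p = p - 38, so 110 = 2p and p* = 55, q* = 17.
The floor of 60 is above the equilibrium price 55, so it binds.
At p = 60: qd = 72 - 60 = 12 and qs = 60 - 38 = 22.
Surplus = qs - qd = 22 - 12 = 10.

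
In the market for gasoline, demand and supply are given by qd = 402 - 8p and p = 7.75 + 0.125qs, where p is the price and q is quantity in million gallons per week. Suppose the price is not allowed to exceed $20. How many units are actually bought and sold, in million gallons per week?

Rearranging supply gives qs = 8p - 62. In a free market, 402 - 8p = 8p - 62 gives the equilibrium p* = 29, q* = 170.
The ceiling of 20 is below the equilibrium price 29, so it binds.
At p = 20: qd = 402 - 8·20 = 242 and qs = 8·20 - 62 = 98.
The quantity actually transacted is the short side, supply: 98.

98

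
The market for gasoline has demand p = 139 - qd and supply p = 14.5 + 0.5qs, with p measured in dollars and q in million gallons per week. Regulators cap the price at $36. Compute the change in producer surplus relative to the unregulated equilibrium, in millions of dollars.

Rearranging demand gives qd = 139 - p; rearranging supply gives qs = 2p - 29. Setting quantity demanded equal to quantity supplied, 139 - p = 2p - 29, gives p* = 56 and q* = 83.
The ceiling of 36 is below the equilibrium price 56, so it binds.
At p = 36: qd = 139 - 36 = 103 and qs = 2·36 - 29 = 43.
Producer surplus without the control is ½ · (56 - 14.5) · 83 = 1722.25.
With the ceiling, producers sell 43 units at 36, so PS = ½ · (36 - 14.5) · 43 = 462.25.
Change in producer surplus = 462.25 - 1722.25 = -1260.

-1260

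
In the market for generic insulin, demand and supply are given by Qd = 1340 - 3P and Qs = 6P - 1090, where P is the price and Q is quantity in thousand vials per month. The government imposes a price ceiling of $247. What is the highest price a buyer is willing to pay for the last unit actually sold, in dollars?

In a free market, 1340 - 3P = 6P - 1090 gives the equilibrium P* = 270, Q* = 530.
The ceiling of 247 is below the equilibrium price 270, so it binds.
At P = 247: Qd = 1340 - 3·247 = 599 and Qs = 6·247 - 1090 = 392.
Only 392 units reach the market. On the demand curve, the marginal buyer's willingness to pay at Q = 392 is (1340 - 392)/3 = 316.

316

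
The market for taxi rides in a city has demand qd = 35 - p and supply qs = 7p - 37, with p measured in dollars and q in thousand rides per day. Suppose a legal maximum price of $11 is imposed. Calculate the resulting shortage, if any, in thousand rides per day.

0

Equilibrium: 35 - p = 7p - 37, so 72 = 8p and p* = 9, q* = 26.
The ceiling of 11 is above the equilibrium price 9, so it is not binding; the market clears at p* = 9, q* = 26.
Since the control does not bind, there is no shortage.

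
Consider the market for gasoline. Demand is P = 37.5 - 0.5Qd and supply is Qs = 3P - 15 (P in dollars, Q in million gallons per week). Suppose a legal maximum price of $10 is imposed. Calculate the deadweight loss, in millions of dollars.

Rearranging demand gives Qd = 75 - 2P. In a free market, 75 - 2P = 3P - 15 gives the equilibrium P* = 18, Q* = 39.
Because the ceiling (10) lies below the market-clearing price, it is binding.
At P = 10: Qd = 75 - 2·10 = 55 and Qs = 3·10 - 15 = 15.
Quantity traded falls to 15. At Q = 15 the demand price is (75 - 15)/2 = 30 and the supply price is (15 + 15)/3 = 10.
Deadweight loss = ½ · (30 - 10) · (39 - 15) = ½ · 20 · 24 = 240.

240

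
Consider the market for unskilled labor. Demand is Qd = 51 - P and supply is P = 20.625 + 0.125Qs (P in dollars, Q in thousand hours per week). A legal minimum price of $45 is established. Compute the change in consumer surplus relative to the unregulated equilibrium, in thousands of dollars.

Rearranging supply gives Qs = 8P - 165. Equilibrium: 51 - P = 8P - 165, so 216 = 9P and P* = 24, Q* = 27.
Because the floor (45) lies above the market-clearing price, it is binding.
At P = 45: Qd = 51 - 45 = 6 and Qs = 8·45 - 165 = 195.
Consumer surplus without the control is ½ · (51 - 24) · 27 = 364.5.
With the floor, consumers buy 6 units at 45, so CS = ½ · (51 - 45) · 6 = 18.
Change in consumer surplus = 18 - 364.5 = -346.5.

-346.5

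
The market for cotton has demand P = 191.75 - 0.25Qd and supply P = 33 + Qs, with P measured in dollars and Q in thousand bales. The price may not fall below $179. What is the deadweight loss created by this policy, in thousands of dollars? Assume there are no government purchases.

3610

Rearranging demand gives Qd = 767 - 4P; rearranging supply gives Qs = P - 33. Setting quantity demanded equal to quantity supplied, 767 - 4P = P - 33, gives P* = 160 and Q* = 127.
Because the floor (179) lies above the market-clearing price, it is binding.
At P = 179: Qd = 767 - 4·179 = 51 and Qs = 179 - 33 = 146.
Quantity traded falls to 51. At Q = 51 the demand price is (767 - 51)/4 = 179 and the supply price is 33 + 51 = 84.
Deadweight loss = ½ · (179 - 84) · (127 - 51) = ½ · 95 · 76 = 3610.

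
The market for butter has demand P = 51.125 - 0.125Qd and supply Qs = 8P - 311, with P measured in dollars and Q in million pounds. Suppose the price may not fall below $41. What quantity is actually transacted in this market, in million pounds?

49

Rearranging demand gives Qd = 409 - 8P. Setting quantity demanded equal to quantity supplied, 409 - 8P = 8P - 311, gives P* = 45 and Q* = 49.
Since 41 is below P* = 45, the floor does not bind and the free-market outcome prevails.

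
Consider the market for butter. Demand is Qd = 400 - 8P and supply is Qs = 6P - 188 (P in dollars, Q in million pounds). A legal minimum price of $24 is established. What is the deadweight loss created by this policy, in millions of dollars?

0

Setting quantity demanded equal to quantity supplied, 400 - 8P = 6P - 188, gives P* = 42 and Q* = 64.
Since 24 is below P* = 42, the floor does not bind and the free-market outcome prevails.
Since the control does not bind, no trades are prevented and deadweight loss is zero.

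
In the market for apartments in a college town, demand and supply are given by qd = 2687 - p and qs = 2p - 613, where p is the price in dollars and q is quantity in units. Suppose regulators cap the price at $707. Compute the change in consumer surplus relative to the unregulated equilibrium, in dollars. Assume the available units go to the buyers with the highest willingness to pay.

5895

Equilibrium: 2687 - p = 2p - 613, so 3300 = 3p and p* = 1100, q* = 1587.
The ceiling of 707 is below the equilibrium price 1100, so it binds.
At p = 707: qd = 2687 - 707 = 1980 and qs = 2·707 - 613 = 801.
Consumer surplus without the control is ½ · (2687 - 1100) · 1587 = 1259284.5.
With the ceiling, 801 units are sold at 707 (assume they go to the highest-value buyers). The demand price at q = 801 is 1886, so CS = ½ · [(2687 - 707) + (1886 - 707)] · 801 = 1265179.5.
Change in consumer surplus = 1265179.5 - 1259284.5 = 5895.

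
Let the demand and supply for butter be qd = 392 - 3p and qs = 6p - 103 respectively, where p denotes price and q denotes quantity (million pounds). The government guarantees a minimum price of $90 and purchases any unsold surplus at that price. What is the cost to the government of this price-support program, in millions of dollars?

Equilibrium: 392 - 3p = 6p - 103, so 495 = 9p and p* = 55, q* = 227.
Since 90 > 55, the floor is binding.
At p = 90: qd = 392 - 3·90 = 122 and qs = 6·90 - 103 = 437.
Surplus = qs - qd = 315.
Government expenditure = surplus × support price = 315 × 90 = 28350.

28350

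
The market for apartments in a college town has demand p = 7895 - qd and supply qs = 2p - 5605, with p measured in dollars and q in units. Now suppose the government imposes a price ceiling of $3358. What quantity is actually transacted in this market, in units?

1111

Rearranging demand gives qd = 7895 - p. In a free market, 7895 - p = 2p - 5605 gives the equilibrium p* = 4500, q* = 3395.
Since 3358 < 4500, the ceiling is binding.
At p = 3358: qd = 7895 - 3358 = 4537 and qs = 2·3358 - 5605 = 1111.
The quantity actually transacted is the short side, supply: 1111.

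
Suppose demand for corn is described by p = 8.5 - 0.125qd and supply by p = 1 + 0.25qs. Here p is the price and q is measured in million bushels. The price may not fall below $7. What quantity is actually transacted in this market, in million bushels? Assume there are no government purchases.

12

Rearranging demand gives qd = 68 - 8p; rearranging supply gives qs = 4p - 4. Without the control the market clears where 68 - 8p = 4p - 4, i.e. p* = 6 and q* = 20.
The floor of 7 is above the equilibrium price 6, so it binds.
At p = 7: qd = 68 - 8·7 = 12 and qs = 4·7 - 4 = 24.
The quantity actually transacted is the short side, demand: 12.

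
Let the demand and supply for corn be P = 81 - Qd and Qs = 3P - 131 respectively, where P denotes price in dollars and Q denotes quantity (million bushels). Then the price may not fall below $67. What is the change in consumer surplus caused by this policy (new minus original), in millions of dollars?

-294

Rearranging demand gives Qd = 81 - P. Without the control the market clears where 81 - P = 3P - 131, i.e. P* = 53 and Q* = 28.
Because the floor (67) lies above the market-clearing price, it is binding.
At P = 67: Qd = 81 - 67 = 14 and Qs = 3·67 - 131 = 70.
Consumer surplus without the control is ½ · (81 - 53) · 28 = 392.
With the floor, consumers buy 14 units at 67, so CS = ½ · (81 - 67) · 14 = 98.
Change in consumer surplus = 98 - 392 = -294.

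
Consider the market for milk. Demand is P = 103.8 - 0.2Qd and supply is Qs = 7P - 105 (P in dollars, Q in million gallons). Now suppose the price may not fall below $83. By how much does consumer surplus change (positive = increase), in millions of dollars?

-5626.5

Rearranging demand gives Qd = 519 - 5P. Without the control the market clears where 519 - 5P = 7P - 105, i.e. P* = 52 and Q* = 259.
Since 83 > 52, the floor is binding.
At P = 83: Qd = 519 - 5·83 = 104 and Qs = 7·83 - 105 = 476.
Consumer surplus without the control is ½ · (103.8 - 52) · 259 = 6708.1.
With the floor, consumers buy 104 units at 83, so CS = ½ · (103.8 - 83) · 104 = 1081.6.
Change in consumer surplus = 1081.6 - 6708.1 = -5626.5.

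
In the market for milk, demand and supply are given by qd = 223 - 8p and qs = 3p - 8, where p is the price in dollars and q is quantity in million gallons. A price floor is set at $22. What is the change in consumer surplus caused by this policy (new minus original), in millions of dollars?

-51

In a free market, 223 - 8p = 3p - 8 gives the equilibrium p* = 21, q* = 55.
Because the floor (22) lies above the market-clearing price, it is binding.
At p = 22: qd = 223 - 8·22 = 47 and qs = 3·22 - 8 = 58.
Consumer surplus without the control is ½ · (27.875 - 21) · 55 = 189.0625.
With the floor, consumers buy 47 units at 22, so CS = ½ · (27.875 - 22) · 47 = 138.0625.
Change in consumer surplus = 138.0625 - 189.0625 = -51.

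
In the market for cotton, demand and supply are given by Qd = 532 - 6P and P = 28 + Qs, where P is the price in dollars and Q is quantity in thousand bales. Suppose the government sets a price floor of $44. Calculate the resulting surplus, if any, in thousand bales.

0

Rearranging supply gives Qs = P - 28. Setting quantity demanded equal to quantity supplied, 532 - 6P = P - 28, gives P* = 80 and Q* = 52.
The floor of 44 is below the equilibrium price 80, so it is not binding; the market clears at P* = 80, Q* = 52.
Since the control does not bind, there is no surplus.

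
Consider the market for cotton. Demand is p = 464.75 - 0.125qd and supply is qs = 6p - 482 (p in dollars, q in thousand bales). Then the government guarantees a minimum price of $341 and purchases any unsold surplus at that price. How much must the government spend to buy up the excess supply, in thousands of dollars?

195734

Rearranging demand gives qd = 3718 - 8p. In a free market, 3718 - 8p = 6p - 482 gives the equilibrium p* = 300, q* = 1318.
Since 341 > 300, the floor is binding.
At p = 341: qd = 3718 - 8·341 = 990 and qs = 6·341 - 482 = 1564.
Surplus = qs - qd = 574.
Government expenditure = surplus × support price = 574 × 341 = 195734.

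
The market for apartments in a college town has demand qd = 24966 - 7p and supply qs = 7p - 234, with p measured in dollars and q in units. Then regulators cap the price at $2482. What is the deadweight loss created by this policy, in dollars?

0

Equilibrium: 24966 - 7p = 7p - 234, so 25200 = 14p and p* = 1800, q* = 12366.
The ceiling of 2482 is above the equilibrium price 1800, so it is not binding; the market clears at p* = 1800, q* = 12366.
Since the control does not bind, no trades are prevented and deadweight loss is zero.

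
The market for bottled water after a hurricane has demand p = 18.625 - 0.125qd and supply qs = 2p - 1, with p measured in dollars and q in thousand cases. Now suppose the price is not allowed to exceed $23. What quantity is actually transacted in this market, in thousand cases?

Rearranging demand gives qd = 149 - 8p. Setting quantity demanded equal to quantity supplied, 149 - 8p = 2p - 1, gives p* = 15 and q* = 29.
Since 23 is above p* = 15, the ceiling does not bind and the free-market outcome prevails.

29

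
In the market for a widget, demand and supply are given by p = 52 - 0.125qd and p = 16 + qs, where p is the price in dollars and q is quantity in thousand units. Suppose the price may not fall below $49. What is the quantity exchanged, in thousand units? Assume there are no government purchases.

Rearranging demand gives qd = 416 - 8p; rearranging supply gives qs = p - 16. Equilibrium: 416 - 8p = p - 16, so 432 = 9p and p* = 48, q* = 32.
Because the floor (49) lies above the market-clearing price, it is binding.
At p = 49: qd = 416 - 8·49 = 24 and qs = 49 - 16 = 33.
The quantity actually transacted is the short side, demand: 24.

24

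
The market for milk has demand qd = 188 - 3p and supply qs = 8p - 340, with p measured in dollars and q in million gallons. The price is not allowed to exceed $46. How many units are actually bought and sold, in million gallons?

In a free market, 188 - 3p = 8p - 340 gives the equilibrium p* = 48, q* = 44.
Because the ceiling (46) lies below the market-clearing price, it is binding.
At p = 46: qd = 188 - 3·46 = 50 and qs = 8·46 - 340 = 28.
The quantity actually transacted is the short side, supply: 28.

28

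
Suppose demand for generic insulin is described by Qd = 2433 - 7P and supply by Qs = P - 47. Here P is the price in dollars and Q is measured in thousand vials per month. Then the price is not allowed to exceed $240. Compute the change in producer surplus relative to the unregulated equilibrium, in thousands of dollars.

Setting quantity demanded equal to quantity supplied, 2433 - 7P = P - 47, gives P* = 310 and Q* = 263.
The ceiling of 240 is below the equilibrium price 310, so it binds.
At P = 240: Qd = 2433 - 7·240 = 753 and Qs = 240 - 47 = 193.
Producer surplus without the control is ½ · (310 - 47) · 263 = 34584.5.
With the ceiling, producers sell 193 units at 240, so PS = ½ · (240 - 47) · 193 = 18624.5.
Change in producer surplus = 18624.5 - 34584.5 = -15960.

-15960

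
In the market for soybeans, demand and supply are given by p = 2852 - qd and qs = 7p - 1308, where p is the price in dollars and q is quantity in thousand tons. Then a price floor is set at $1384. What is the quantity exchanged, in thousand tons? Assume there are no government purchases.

1468

Rearranging demand gives qd = 2852 - p. In a free market, 2852 - p = 7p - 1308 gives the equilibrium p* = 520, q* = 2332.
Since 1384 > 520, the floor is binding.
At p = 1384: qd = 2852 - 1384 = 1468 and qs = 7·1384 - 1308 = 8380.
The quantity actually transacted is the short side, demand: 1468.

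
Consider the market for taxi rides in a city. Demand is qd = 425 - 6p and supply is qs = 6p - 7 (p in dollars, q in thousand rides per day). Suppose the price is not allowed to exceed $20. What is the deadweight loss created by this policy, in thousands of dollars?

1536

In a free market, 425 - 6p = 6p - 7 gives the equilibrium p* = 36, q* = 209.
Because the ceiling (20) lies below the market-clearing price, it is binding.
At p = 20: qd = 425 - 6·20 = 305 and qs = 6·20 - 7 = 113.
Quantity traded falls to 113. At q = 113 the demand price is (425 - 113)/6 = 52 and the supply price is (7 + 113)/6 = 20.
Deadweight loss = ½ · (52 - 20) · (209 - 113) = ½ · 32 · 96 = 1536.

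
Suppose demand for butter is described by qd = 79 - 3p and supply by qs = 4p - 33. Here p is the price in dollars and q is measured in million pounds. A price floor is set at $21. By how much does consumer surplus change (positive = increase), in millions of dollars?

Setting quantity demanded equal to quantity supplied, 79 - 3p = 4p - 33, gives p* = 16 and q* = 31.
The floor of 21 is above the equilibrium price 16, so it binds.
At p = 21: qd = 79 - 3·21 = 16 and qs = 4·21 - 33 = 51.
Consumer surplus without the control is ½ · (79/3 - 16) · 31 = 961/6.
With the floor, consumers buy 16 units at 21, so CS = ½ · (79/3 - 21) · 16 = 128/3.
Change in consumer surplus = 128/3 - 961/6 = -117.5.

-117.5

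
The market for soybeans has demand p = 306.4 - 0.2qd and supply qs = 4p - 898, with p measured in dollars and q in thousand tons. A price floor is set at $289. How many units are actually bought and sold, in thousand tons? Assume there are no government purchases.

Rearranging demand gives qd = 1532 - 5p. In a free market, 1532 - 5p = 4p - 898 gives the equilibrium p* = 270, q* = 182.
The floor of 289 is above the equilibrium price 270, so it binds.
At p = 289: qd = 1532 - 5·289 = 87 and qs = 4·289 - 898 = 258.
The quantity actually transacted is the short side, demand: 87.

87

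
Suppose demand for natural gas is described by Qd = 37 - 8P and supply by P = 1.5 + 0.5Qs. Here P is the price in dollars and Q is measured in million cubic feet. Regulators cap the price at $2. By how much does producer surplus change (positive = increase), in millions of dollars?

Rearranging supply gives Qs = 2P - 3. Setting quantity demanded equal to quantity supplied, 37 - 8P = 2P - 3, gives P* = 4 and Q* = 5.
Because the ceiling (2) lies below the market-clearing price, it is binding.
At P = 2: Qd = 37 - 8·2 = 21 and Qs = 2·2 - 3 = 1.
Producer surplus without the control is ½ · (4 - 1.5) · 5 = 6.25.
With the ceiling, producers sell 1 units at 2, so PS = ½ · (2 - 1.5) · 1 = 0.25.
Change in producer surplus = 0.25 - 6.25 = -6.

-6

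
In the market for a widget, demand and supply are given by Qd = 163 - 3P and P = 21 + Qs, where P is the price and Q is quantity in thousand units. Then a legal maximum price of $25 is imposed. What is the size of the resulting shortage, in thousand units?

84

Rearranging supply gives Qs = P - 21. Setting quantity demanded equal to quantity supplied, 163 - 3P = P - 21, gives P* = 46 and Q* = 25.
Since 25 < 46, the ceiling is binding.
At P = 25: Qd = 163 - 3·25 = 88 and Qs = 25 - 21 = 4.
Shortage = Qd - Qs = 88 - 4 = 84.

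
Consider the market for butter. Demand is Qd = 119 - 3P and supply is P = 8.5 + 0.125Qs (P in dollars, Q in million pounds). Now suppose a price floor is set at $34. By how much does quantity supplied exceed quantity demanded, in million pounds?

Rearranging supply gives Qs = 8P - 68. Setting quantity demanded equal to quantity supplied, 119 - 3P = 8P - 68, gives P* = 17 and Q* = 68.
Since 34 > 17, the floor is binding.
At P = 34: Qd = 119 - 3·34 = 17 and Qs = 8·34 - 68 = 204.
Surplus = Qs - Qd = 204 - 17 = 187.

187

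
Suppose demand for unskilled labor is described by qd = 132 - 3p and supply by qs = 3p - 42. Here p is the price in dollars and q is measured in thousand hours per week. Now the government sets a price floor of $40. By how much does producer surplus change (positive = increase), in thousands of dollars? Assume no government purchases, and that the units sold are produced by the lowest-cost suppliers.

-49.5

Equilibrium: 132 - 3p = 3p - 42, so 174 = 6p and p* = 29, q* = 45.
The floor of 40 is above the equilibrium price 29, so it binds.
At p = 40: qd = 132 - 3·40 = 12 and qs = 3·40 - 42 = 78.
Producer surplus without the control is ½ · (29 - 14) · 45 = 337.5.
With the floor, 12 units are sold at 40. The supply price at q = 12 is 18, so PS = ½ · [(40 - 14) + (40 - 18)] · 12 = 288.
Change in producer surplus = 288 - 337.5 = -49.5.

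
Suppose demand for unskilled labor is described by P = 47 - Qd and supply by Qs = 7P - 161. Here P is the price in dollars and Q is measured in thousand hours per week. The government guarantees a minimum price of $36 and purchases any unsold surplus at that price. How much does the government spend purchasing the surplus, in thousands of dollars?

Rearranging demand gives Qd = 47 - P. In a free market, 47 - P = 7P - 161 gives the equilibrium P* = 26, Q* = 21.
The floor of 36 is above the equilibrium price 26, so it binds.
At P = 36: Qd = 47 - 36 = 11 and Qs = 7·36 - 161 = 91.
Surplus = Qs - Qd = 80.
Government expenditure = surplus × support price = 80 × 36 = 2880.

2880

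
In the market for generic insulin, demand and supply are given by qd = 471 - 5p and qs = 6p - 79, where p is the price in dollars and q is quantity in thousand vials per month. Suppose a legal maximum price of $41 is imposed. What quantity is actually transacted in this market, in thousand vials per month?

167

Setting quantity demanded equal to quantity supplied, 471 - 5p = 6p - 79, gives p* = 50 and q* = 221.
Since 41 < 50, the ceiling is binding.
At p = 41: qd = 471 - 5·41 = 266 and qs = 6·41 - 79 = 167.
The quantity actually transacted is the short side, supply: 167.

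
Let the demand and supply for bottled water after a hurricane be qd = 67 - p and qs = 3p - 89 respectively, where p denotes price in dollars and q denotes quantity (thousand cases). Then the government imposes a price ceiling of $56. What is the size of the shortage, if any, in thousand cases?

Setting quantity demanded equal to quantity supplied, 67 - p = 3p - 89, gives p* = 39 and q* = 28.
Since 56 is above p* = 39, the ceiling does not bind and the free-market outcome prevails.
Since the control does not bind, there is no shortage.

0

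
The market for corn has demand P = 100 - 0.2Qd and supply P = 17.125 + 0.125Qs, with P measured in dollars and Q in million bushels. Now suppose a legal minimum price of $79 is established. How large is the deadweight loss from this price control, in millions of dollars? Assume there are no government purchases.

3656.25

Rearranging demand gives Qd = 500 - 5P; rearranging supply gives Qs = 8P - 137. Equilibrium: 500 - 5P = 8P - 137, so 637 = 13P and P* = 49, Q* = 255.
Since 79 > 49, the floor is binding.
At P = 79: Qd = 500 - 5·79 = 105 and Qs = 8·79 - 137 = 495.
Quantity traded falls to 105. At Q = 105 the demand price is (500 - 105)/5 = 79 and the supply price is (137 + 105)/8 = 30.25.
Deadweight loss = ½ · (79 - 30.25) · (255 - 105) = ½ · 48.75 · 150 = 3656.25.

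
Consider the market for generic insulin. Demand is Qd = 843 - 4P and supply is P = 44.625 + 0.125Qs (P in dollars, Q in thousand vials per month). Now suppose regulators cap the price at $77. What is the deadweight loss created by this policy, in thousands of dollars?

Rearranging supply gives Qs = 8P - 357. Setting quantity demanded equal to quantity supplied, 843 - 4P = 8P - 357, gives P* = 100 and Q* = 443.
The ceiling of 77 is below the equilibrium price 100, so it binds.
At P = 77: Qd = 843 - 4·77 = 535 and Qs = 8·77 - 357 = 259.
Quantity traded falls to 259. At Q = 259 the demand price is (843 - 259)/4 = 146 and the supply price is (357 + 259)/8 = 77.
Deadweight loss = ½ · (146 - 77) · (443 - 259) = ½ · 69 · 184 = 6348.

6348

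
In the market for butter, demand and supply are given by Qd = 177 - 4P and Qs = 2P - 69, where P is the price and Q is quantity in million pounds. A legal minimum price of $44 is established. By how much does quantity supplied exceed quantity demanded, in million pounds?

Equilibrium: 177 - 4P = 2P - 69, so 246 = 6P and P* = 41, Q* = 13.
Because the floor (44) lies above the market-clearing price, it is binding.
At P = 44: Qd = 177 - 4·44 = 1 and Qs = 2·44 - 69 = 19.
Surplus = Qs - Qd = 19 - 1 = 18.

18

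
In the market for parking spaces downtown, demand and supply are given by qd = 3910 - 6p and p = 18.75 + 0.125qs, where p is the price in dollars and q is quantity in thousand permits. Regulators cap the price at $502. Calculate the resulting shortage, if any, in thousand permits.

Rearranging supply gives qs = 8p - 150. Without the control the market clears where 3910 - 6p = 8p - 150, i.e. p* = 290 and q* = 2170.
The ceiling of 502 is above the equilibrium price 290, so it is not binding; the market clears at p* = 290, q* = 2170.
Since the control does not bind, there is no shortage.

0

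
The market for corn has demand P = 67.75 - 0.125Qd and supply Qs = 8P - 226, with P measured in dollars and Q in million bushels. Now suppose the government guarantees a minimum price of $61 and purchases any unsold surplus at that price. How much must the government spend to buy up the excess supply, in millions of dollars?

Rearranging demand gives Qd = 542 - 8P. Without the control the market clears where 542 - 8P = 8P - 226, i.e. P* = 48 and Q* = 158.
The floor of 61 is above the equilibrium price 48, so it binds.
At P = 61: Qd = 542 - 8·61 = 54 and Qs = 8·61 - 226 = 262.
Surplus = Qs - Qd = 208.
Government expenditure = surplus × support price = 208 × 61 = 12688.

12688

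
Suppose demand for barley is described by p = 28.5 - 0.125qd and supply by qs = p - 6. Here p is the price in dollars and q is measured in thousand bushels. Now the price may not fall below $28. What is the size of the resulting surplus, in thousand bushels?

18

Rearranging demand gives qd = 228 - 8p. Setting quantity demanded equal to quantity supplied, 228 - 8p = p - 6, gives p* = 26 and q* = 20.
Since 28 > 26, the floor is binding.
At p = 28: qd = 228 - 8·28 = 4 and qs = 28 - 6 = 22.
Surplus = qs - qd = 22 - 4 = 18.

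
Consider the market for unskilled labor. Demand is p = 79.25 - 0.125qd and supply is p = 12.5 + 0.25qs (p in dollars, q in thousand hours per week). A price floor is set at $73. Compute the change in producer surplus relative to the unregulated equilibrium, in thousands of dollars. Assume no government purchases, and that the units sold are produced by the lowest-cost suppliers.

-1248

Rearranging demand gives qd = 634 - 8p; rearranging supply gives qs = 4p - 50. In a free market, 634 - 8p = 4p - 50 gives the equilibrium p* = 57, q* = 178.
Since 73 > 57, the floor is binding.
At p = 73: qd = 634 - 8·73 = 50 and qs = 4·73 - 50 = 242.
Producer surplus without the control is ½ · (57 - 12.5) · 178 = 3960.5.
With the floor, 50 units are sold at 73. The supply price at q = 50 is 25, so PS = ½ · [(73 - 12.5) + (73 - 25)] · 50 = 2712.5.
Change in producer surplus = 2712.5 - 3960.5 = -1248.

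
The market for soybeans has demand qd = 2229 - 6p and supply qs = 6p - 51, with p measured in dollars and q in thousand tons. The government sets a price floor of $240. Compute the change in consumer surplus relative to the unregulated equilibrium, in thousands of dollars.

-46950

Without the control the market clears where 2229 - 6p = 6p - 51, i.e. p* = 190 and q* = 1089.
The floor of 240 is above the equilibrium price 190, so it binds.
At p = 240: qd = 2229 - 6·240 = 789 and qs = 6·240 - 51 = 1389.
Consumer surplus without the control is ½ · (371.5 - 190) · 1089 = 98826.75.
With the floor, consumers buy 789 units at 240, so CS = ½ · (371.5 - 240) · 789 = 51876.75.
Change in consumer surplus = 51876.75 - 98826.75 = -46950.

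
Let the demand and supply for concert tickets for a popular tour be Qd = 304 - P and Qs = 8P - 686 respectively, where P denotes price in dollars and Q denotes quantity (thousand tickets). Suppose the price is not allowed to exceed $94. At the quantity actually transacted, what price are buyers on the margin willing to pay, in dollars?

Setting quantity demanded equal to quantity supplied, 304 - P = 8P - 686, gives P* = 110 and Q* = 194.
Because the ceiling (94) lies below the market-clearing price, it is binding.
At P = 94: Qd = 304 - 94 = 210 and Qs = 8·94 - 686 = 66.
Only 66 units reach the market. On the demand curve, the marginal buyer's willingness to pay at Q = 66 is (304 - 66) = 238.

238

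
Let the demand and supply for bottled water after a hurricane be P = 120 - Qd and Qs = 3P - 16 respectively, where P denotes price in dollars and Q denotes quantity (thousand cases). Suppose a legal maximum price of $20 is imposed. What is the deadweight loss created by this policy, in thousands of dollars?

1176

Rearranging demand gives Qd = 120 - P. In a free market, 120 - P = 3P - 16 gives the equilibrium P* = 34, Q* = 86.
Since 20 < 34, the ceiling is binding.
At P = 20: Qd = 120 - 20 = 100 and Qs = 3·20 - 16 = 44.
Quantity traded falls to 44. At Q = 44 the demand price is 120 - 44 = 76 and the supply price is (16 + 44)/3 = 20.
Deadweight loss = ½ · (76 - 20) · (86 - 44) = ½ · 56 · 42 = 1176.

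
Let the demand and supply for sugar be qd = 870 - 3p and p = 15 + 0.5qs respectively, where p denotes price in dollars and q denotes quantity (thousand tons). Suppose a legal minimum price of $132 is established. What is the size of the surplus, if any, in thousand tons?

0

Rearranging supply gives qs = 2p - 30. Without the control the market clears where 870 - 3p = 2p - 30, i.e. p* = 180 and q* = 330.
The floor of 132 is below the equilibrium price 180, so it is not binding; the market clears at p* = 180, q* = 330.
Since the control does not bind, there is no surplus.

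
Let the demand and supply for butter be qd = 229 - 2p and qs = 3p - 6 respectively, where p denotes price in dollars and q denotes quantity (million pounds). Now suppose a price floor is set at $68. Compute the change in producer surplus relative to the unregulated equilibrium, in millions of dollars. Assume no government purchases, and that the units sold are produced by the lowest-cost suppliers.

Without the control the market clears where 229 - 2p = 3p - 6, i.e. p* = 47 and q* = 135.
The floor of 68 is above the equilibrium price 47, so it binds.
At p = 68: qd = 229 - 2·68 = 93 and qs = 3·68 - 6 = 198.
Producer surplus without the control is ½ · (47 - 2) · 135 = 3037.5.
With the floor, 93 units are sold at 68. The supply price at q = 93 is 33, so PS = ½ · [(68 - 2) + (68 - 33)] · 93 = 4696.5.
Change in producer surplus = 4696.5 - 3037.5 = 1659.

1659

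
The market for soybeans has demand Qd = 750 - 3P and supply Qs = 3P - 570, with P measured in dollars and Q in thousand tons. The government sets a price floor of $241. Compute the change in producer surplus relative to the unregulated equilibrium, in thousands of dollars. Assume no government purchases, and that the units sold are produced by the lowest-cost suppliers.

Without the control the market clears where 750 - 3P = 3P - 570, i.e. P* = 220 and Q* = 90.
Since 241 > 220, the floor is binding.
At P = 241: Qd = 750 - 3·241 = 27 and Qs = 3·241 - 570 = 153.
Producer surplus without the control is ½ · (220 - 190) · 90 = 1350.
With the floor, 27 units are sold at 241. The supply price at Q = 27 is 199, so PS = ½ · [(241 - 190) + (241 - 199)] · 27 = 1255.5.
Change in producer surplus = 1255.5 - 1350 = -94.5.

-94.5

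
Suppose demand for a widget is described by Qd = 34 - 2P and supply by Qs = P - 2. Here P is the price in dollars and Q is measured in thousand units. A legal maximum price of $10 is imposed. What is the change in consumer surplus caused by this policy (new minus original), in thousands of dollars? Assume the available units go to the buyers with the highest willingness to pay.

15

Equilibrium: 34 - 2P = P - 2, so 36 = 3P and P* = 12, Q* = 10.
Because the ceiling (10) lies below the market-clearing price, it is binding.
At P = 10: Qd = 34 - 2·10 = 14 and Qs = 10 - 2 = 8.
Consumer surplus without the control is ½ · (17 - 12) · 10 = 25.
With the ceiling, 8 units are sold at 10 (assume they go to the highest-value buyers). The demand price at Q = 8 is 13, so CS = ½ · [(17 - 10) + (13 - 10)] · 8 = 40.
Change in consumer surplus = 40 - 25 = 15.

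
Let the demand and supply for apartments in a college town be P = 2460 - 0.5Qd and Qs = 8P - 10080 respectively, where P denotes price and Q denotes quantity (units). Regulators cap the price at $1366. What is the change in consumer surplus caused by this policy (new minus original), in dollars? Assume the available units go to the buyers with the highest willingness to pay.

Rearranging demand gives Qd = 4920 - 2P. Equilibrium: 4920 - 2P = 8P - 10080, so 15000 = 10P and P* = 1500, Q* = 1920.
The ceiling of 1366 is below the equilibrium price 1500, so it binds.
At P = 1366: Qd = 4920 - 2·1366 = 2188 and Qs = 8·1366 - 10080 = 848.
Consumer surplus without the control is ½ · (2460 - 1500) · 1920 = 921600.
With the ceiling, 848 units are sold at 1366 (assume they go to the highest-value buyers). The demand price at Q = 848 is 2036, so CS = ½ · [(2460 - 1366) + (2036 - 1366)] · 848 = 747936.
Change in consumer surplus = 747936 - 921600 = -173664.

-173664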